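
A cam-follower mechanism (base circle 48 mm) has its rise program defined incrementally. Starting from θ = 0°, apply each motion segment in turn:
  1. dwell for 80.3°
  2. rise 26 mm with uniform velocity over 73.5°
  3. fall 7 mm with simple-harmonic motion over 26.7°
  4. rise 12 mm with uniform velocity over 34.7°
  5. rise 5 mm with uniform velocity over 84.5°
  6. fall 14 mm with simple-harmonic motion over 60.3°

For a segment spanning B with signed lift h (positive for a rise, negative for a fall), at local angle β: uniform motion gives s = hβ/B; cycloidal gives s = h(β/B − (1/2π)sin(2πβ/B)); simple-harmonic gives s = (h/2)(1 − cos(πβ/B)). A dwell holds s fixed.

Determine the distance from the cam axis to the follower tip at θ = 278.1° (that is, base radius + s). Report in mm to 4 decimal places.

seg 1 [0°–80.3°] dwell: s stays 0.0000
seg 2 [80.3°–153.8°] uniform, h=26: full span → s += 26 → s = 26.0000
seg 3 [153.8°–180.5°] simple-harmonic, h=-7: full span → s += -7 → s = 19.0000
seg 4 [180.5°–215.2°] uniform, h=12: full span → s += 12 → s = 31.0000
seg 5 [215.2°–299.7°] uniform, h=5: θ=278.1° here. β=62.9, B=84.5. 5·62.9/84.5 = 3.7219 → s = 34.7219
radial distance = base radius + s = 48 + 34.7219 = 82.7219

82.7219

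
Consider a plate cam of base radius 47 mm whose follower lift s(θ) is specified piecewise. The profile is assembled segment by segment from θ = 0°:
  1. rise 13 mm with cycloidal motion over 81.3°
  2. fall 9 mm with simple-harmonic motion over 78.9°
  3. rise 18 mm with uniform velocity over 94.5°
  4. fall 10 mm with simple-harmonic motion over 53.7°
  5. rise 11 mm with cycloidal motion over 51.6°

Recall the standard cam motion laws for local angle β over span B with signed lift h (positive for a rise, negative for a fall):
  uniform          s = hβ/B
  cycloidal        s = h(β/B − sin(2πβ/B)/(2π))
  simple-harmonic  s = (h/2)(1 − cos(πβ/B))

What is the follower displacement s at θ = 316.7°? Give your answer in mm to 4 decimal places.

seg 1 [0°–81.3°] cycloidal, h=13: full span → s += 13 → s = 13.0000
seg 2 [81.3°–160.2°] simple-harmonic, h=-9: full span → s += -9 → s = 4.0000
seg 3 [160.2°–254.7°] uniform, h=18: full span → s += 18 → s = 22.0000
seg 4 [254.7°–308.4°] simple-harmonic, h=-10: full span → s += -10 → s = 12.0000
seg 5 [308.4°–360°] cycloidal, h=11: θ=316.7° here. β=8.3, B=51.6. 11·(0.1609 − sin(2π·0.1609)/(2π)) = 0.2862 → s = 12.2862

12.2862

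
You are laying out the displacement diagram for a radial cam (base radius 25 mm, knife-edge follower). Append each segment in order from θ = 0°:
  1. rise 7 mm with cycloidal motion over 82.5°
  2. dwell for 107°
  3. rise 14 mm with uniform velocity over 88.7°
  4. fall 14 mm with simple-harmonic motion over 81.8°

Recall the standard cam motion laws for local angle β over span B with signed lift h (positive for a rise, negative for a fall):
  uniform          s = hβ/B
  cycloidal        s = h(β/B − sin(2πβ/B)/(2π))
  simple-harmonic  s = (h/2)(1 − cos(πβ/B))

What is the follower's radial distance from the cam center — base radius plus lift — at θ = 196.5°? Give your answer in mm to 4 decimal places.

seg 1 [0°–82.5°] cycloidal, h=7: full span → s += 7 → s = 7.0000
seg 2 [82.5°–189.5°] dwell: s stays 7.0000
seg 3 [189.5°–278.2°] uniform, h=14: θ=196.5° here. β=7, B=88.7. 14·7/88.7 = 1.1048 → s = 8.1048
radial distance = base radius + s = 25 + 8.1048 = 33.1048

33.1048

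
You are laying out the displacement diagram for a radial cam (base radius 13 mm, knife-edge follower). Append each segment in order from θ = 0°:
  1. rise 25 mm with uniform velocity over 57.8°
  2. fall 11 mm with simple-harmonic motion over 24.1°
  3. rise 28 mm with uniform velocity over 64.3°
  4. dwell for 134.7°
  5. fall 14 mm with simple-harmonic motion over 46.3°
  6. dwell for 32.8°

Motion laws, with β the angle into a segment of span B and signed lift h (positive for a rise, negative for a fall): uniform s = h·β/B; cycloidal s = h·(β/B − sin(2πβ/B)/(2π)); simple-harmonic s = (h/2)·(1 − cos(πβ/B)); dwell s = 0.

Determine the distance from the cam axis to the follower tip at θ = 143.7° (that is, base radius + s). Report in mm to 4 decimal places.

seg 1 [0°–57.8°] uniform, h=25: full span → s += 25 → s = 25.0000
seg 2 [57.8°–81.9°] simple-harmonic, h=-11: full span → s += -11 → s = 14.0000
seg 3 [81.9°–146.2°] uniform, h=28: θ=143.7° here. β=61.8, B=64.3. 28·61.8/64.3 = 26.9114 → s = 40.9114
radial distance = base radius + s = 13 + 40.9114 = 53.9114

53.9114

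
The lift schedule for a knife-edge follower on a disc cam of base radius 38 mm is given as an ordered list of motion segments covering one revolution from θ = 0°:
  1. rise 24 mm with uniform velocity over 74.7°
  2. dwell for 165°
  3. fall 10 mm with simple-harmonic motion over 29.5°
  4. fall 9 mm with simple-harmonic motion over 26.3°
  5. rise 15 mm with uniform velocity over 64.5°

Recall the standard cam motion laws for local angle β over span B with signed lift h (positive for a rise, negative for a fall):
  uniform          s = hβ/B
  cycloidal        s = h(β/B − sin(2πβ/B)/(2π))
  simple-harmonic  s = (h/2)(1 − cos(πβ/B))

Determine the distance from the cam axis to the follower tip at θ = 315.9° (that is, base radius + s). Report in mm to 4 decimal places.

seg 1 [0°–74.7°] uniform, h=24: full span → s += 24 → s = 24.0000
seg 2 [74.7°–239.7°] dwell: s stays 24.0000
seg 3 [239.7°–269.2°] simple-harmonic, h=-10: full span → s += -10 → s = 14.0000
seg 4 [269.2°–295.5°] simple-harmonic, h=-9: full span → s += -9 → s = 5.0000
seg 5 [295.5°–360°] uniform, h=15: θ=315.9° here. β=20.4, B=64.5. 15·20.4/64.5 = 4.7442 → s = 9.7442
radial distance = base radius + s = 38 + 9.7442 = 47.7442

47.7442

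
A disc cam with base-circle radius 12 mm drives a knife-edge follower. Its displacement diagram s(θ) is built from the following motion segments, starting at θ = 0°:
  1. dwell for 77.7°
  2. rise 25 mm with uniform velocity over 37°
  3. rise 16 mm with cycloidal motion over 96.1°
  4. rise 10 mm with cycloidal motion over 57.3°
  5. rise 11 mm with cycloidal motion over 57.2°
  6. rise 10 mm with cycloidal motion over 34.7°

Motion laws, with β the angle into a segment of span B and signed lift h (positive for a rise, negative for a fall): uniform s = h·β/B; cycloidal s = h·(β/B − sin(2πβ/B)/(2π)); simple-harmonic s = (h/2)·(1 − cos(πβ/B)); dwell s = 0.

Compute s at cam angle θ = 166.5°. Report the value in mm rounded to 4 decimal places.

seg 1 [0°–77.7°] dwell: s stays 0.0000
seg 2 [77.7°–114.7°] uniform, h=25: full span → s += 25 → s = 25.0000
seg 3 [114.7°–210.8°] cycloidal, h=16: θ=166.5° here. β=51.8, B=96.1. 16·(0.5390 − sin(2π·0.5390)/(2π)) = 9.2425 → s = 34.2425

34.2425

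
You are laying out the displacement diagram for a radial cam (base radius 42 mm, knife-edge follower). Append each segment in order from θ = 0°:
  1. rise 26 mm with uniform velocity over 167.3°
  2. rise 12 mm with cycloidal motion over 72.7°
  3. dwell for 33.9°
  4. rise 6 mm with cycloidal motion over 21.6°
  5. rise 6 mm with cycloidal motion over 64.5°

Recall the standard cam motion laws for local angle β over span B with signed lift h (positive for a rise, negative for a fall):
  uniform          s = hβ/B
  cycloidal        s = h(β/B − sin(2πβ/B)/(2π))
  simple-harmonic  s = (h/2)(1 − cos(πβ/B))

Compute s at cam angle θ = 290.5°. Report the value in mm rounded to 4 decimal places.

seg 1 [0°–167.3°] uniform, h=26: full span → s += 26 → s = 26.0000
seg 2 [167.3°–240°] cycloidal, h=12: full span → s += 12 → s = 38.0000
seg 3 [240°–273.9°] dwell: s stays 38.0000
seg 4 [273.9°–295.5°] cycloidal, h=6: θ=290.5° here. β=16.6, B=21.6. 6·(0.7685 − sin(2π·0.7685)/(2π)) = 5.5596 → s = 43.5596

43.5596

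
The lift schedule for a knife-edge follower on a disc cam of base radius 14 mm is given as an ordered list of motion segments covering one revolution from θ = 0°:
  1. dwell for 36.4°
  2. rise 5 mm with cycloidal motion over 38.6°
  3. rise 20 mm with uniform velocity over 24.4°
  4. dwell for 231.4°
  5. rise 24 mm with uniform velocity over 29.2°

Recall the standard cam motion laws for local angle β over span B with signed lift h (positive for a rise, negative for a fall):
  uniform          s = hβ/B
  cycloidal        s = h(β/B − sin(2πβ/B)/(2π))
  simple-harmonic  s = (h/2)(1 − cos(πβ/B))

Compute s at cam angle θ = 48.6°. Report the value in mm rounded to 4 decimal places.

seg 1 [0°–36.4°] dwell: s stays 0.0000
seg 2 [36.4°–75°] cycloidal, h=5: θ=48.6° here. β=12.2, B=38.6. 5·(0.3161 − sin(2π·0.3161)/(2π)) = 0.8521 → s = 0.8521

0.8521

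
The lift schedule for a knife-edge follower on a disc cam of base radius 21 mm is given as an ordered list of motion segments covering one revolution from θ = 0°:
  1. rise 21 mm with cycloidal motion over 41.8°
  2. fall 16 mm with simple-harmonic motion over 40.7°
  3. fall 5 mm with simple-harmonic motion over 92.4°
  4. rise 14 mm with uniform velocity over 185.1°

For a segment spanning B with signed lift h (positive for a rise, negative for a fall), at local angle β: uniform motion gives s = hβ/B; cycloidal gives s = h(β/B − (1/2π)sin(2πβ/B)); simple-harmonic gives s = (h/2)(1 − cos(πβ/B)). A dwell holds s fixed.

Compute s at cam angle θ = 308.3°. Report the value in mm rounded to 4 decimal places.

seg 1 [0°–41.8°] cycloidal, h=21: full span → s += 21 → s = 21.0000
seg 2 [41.8°–82.5°] simple-harmonic, h=-16: full span → s += -16 → s = 5.0000
seg 3 [82.5°–174.9°] simple-harmonic, h=-5: full span → s += -5 → s = 0.0000
seg 4 [174.9°–360°] uniform, h=14: θ=308.3° here. β=133.4, B=185.1. 14·133.4/185.1 = 10.0897 → s = 10.0897

10.0897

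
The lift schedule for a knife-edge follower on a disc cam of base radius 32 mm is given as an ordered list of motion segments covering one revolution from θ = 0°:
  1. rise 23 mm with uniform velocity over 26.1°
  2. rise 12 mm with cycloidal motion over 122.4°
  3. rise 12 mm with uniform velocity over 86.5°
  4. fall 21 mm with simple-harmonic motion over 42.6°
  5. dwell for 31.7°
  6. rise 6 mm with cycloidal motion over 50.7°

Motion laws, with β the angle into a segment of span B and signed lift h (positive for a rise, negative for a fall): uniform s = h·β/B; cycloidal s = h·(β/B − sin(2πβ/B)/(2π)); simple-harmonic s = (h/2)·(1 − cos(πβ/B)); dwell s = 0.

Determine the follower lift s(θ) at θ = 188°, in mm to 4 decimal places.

seg 1 [0°–26.1°] uniform, h=23: full span → s += 23 → s = 23.0000
seg 2 [26.1°–148.5°] cycloidal, h=12: full span → s += 12 → s = 35.0000
seg 3 [148.5°–235°] uniform, h=12: θ=188° here. β=39.5, B=86.5. 12·39.5/86.5 = 5.4798 → s = 40.4798

40.4798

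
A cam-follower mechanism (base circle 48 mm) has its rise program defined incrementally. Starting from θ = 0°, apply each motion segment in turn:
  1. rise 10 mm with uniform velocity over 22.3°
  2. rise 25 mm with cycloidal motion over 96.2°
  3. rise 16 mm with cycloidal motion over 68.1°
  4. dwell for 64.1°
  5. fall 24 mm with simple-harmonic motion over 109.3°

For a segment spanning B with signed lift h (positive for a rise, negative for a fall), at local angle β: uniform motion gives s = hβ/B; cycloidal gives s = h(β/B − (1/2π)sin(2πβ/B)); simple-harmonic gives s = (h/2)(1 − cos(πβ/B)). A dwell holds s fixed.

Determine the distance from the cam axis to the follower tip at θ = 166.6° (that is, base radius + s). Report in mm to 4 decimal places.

seg 1 [0°–22.3°] uniform, h=10: full span → s += 10 → s = 10.0000
seg 2 [22.3°–118.5°] cycloidal, h=25: full span → s += 25 → s = 35.0000
seg 3 [118.5°–186.6°] cycloidal, h=16: θ=166.6° here. β=48.1, B=68.1. 16·(0.7063 − sin(2π·0.7063)/(2π)) = 13.7522 → s = 48.7522
radial distance = base radius + s = 48 + 48.7522 = 96.7522

96.7522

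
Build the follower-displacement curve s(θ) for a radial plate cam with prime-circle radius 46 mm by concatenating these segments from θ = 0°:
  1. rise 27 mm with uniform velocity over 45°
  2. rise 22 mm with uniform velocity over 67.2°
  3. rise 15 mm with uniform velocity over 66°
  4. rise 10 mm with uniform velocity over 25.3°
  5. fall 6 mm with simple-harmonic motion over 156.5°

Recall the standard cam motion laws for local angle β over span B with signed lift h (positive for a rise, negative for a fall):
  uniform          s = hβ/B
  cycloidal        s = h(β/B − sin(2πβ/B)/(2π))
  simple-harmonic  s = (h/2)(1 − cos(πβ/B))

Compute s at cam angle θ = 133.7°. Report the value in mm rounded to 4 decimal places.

seg 1 [0°–45°] uniform, h=27: full span → s += 27 → s = 27.0000
seg 2 [45°–112.2°] uniform, h=22: full span → s += 22 → s = 49.0000
seg 3 [112.2°–178.2°] uniform, h=15: θ=133.7° here. β=21.5, B=66. 15·21.5/66 = 4.8864 → s = 53.8864

53.8864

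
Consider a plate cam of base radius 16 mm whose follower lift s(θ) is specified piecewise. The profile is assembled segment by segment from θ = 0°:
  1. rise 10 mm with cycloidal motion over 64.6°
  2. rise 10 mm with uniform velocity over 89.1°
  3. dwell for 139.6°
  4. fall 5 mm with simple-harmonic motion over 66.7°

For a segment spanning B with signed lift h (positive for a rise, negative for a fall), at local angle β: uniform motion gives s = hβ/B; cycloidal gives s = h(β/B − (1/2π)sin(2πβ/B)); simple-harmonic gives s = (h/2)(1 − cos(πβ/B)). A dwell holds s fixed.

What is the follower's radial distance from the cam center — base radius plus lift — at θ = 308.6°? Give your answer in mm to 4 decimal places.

seg 1 [0°–64.6°] cycloidal, h=10: full span → s += 10 → s = 10.0000
seg 2 [64.6°–153.7°] uniform, h=10: full span → s += 10 → s = 20.0000
seg 3 [153.7°–293.3°] dwell: s stays 20.0000
seg 4 [293.3°–360°] simple-harmonic, h=-5: θ=308.6° here. β=15.3, B=66.7. -5/2·(1 − cos(π·0.2294)) = -0.6215 → s = 19.3785
radial distance = base radius + s = 16 + 19.3785 = 35.3785

35.3785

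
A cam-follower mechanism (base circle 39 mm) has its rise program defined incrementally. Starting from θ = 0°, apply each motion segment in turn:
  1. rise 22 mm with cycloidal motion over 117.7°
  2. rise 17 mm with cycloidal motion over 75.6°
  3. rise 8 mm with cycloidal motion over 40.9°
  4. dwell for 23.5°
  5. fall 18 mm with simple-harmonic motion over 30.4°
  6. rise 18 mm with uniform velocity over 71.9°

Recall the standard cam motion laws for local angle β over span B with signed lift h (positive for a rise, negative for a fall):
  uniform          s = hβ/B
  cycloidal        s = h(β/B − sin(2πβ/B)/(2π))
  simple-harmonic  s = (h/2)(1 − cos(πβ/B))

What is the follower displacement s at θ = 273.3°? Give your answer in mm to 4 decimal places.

seg 1 [0°–117.7°] cycloidal, h=22: full span → s += 22 → s = 22.0000
seg 2 [117.7°–193.3°] cycloidal, h=17: full span → s += 17 → s = 39.0000
seg 3 [193.3°–234.2°] cycloidal, h=8: full span → s += 8 → s = 47.0000
seg 4 [234.2°–257.7°] dwell: s stays 47.0000
seg 5 [257.7°–288.1°] simple-harmonic, h=-18: θ=273.3° here. β=15.6, B=30.4. -18/2·(1 − cos(π·0.5132)) = -9.3719 → s = 37.6281

37.6281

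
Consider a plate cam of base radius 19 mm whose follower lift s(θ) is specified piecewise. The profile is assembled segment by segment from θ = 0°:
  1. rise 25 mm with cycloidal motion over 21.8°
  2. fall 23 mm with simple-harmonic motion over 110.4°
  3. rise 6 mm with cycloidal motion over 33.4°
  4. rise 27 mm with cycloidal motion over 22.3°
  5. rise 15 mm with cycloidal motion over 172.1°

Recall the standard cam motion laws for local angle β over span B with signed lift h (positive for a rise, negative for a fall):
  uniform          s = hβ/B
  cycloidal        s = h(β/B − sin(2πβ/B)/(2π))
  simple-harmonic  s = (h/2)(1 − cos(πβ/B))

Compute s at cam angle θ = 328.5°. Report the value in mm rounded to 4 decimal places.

seg 1 [0°–21.8°] cycloidal, h=25: full span → s += 25 → s = 25.0000
seg 2 [21.8°–132.2°] simple-harmonic, h=-23: full span → s += -23 → s = 2.0000
seg 3 [132.2°–165.6°] cycloidal, h=6: full span → s += 6 → s = 8.0000
seg 4 [165.6°–187.9°] cycloidal, h=27: full span → s += 27 → s = 35.0000
seg 5 [187.9°–360°] cycloidal, h=15: θ=328.5° here. β=140.6, B=172.1. 15·(0.8170 − sin(2π·0.8170)/(2π)) = 14.4336 → s = 49.4336

49.4336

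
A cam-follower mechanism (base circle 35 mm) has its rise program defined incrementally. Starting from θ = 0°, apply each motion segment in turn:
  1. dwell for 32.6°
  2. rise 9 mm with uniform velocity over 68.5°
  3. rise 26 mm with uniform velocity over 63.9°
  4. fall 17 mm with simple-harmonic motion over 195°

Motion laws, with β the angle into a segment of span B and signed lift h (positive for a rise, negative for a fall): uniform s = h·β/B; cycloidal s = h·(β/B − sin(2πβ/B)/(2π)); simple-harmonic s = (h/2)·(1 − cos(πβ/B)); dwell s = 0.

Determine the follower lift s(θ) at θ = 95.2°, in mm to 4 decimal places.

seg 1 [0°–32.6°] dwell: s stays 0.0000
seg 2 [32.6°–101.1°] uniform, h=9: θ=95.2° here. β=62.6, B=68.5. 9·62.6/68.5 = 8.2248 → s = 8.2248

8.2248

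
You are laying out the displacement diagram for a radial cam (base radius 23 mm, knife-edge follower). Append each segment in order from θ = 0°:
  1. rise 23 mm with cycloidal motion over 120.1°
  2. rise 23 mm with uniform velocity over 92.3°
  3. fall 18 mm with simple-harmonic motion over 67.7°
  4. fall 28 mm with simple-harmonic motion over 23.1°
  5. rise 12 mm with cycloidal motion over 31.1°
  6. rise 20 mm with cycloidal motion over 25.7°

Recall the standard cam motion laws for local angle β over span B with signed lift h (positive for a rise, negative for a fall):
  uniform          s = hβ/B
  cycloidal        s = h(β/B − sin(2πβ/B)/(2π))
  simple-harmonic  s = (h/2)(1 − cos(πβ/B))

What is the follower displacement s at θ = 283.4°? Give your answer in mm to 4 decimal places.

seg 1 [0°–120.1°] cycloidal, h=23: full span → s += 23 → s = 23.0000
seg 2 [120.1°–212.4°] uniform, h=23: full span → s += 23 → s = 46.0000
seg 3 [212.4°–280.1°] simple-harmonic, h=-18: full span → s += -18 → s = 28.0000
seg 4 [280.1°–303.2°] simple-harmonic, h=-28: θ=283.4° here. β=3.3, B=23.1. -28/2·(1 − cos(π·0.1429)) = -1.3864 → s = 26.6136

26.6136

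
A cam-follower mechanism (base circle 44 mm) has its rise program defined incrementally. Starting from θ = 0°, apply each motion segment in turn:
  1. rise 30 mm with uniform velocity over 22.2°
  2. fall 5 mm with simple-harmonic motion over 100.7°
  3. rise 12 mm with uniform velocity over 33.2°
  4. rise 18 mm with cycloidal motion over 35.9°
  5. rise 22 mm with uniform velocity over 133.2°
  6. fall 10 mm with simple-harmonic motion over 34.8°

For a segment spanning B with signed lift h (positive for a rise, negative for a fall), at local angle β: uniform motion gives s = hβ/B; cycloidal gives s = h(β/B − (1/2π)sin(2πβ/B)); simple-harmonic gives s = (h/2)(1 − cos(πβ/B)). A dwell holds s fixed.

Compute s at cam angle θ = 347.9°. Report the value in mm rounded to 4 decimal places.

seg 1 [0°–22.2°] uniform, h=30: full span → s += 30 → s = 30.0000
seg 2 [22.2°–122.9°] simple-harmonic, h=-5: full span → s += -5 → s = 25.0000
seg 3 [122.9°–156.1°] uniform, h=12: full span → s += 12 → s = 37.0000
seg 4 [156.1°–192°] cycloidal, h=18: full span → s += 18 → s = 55.0000
seg 5 [192°–325.2°] uniform, h=22: full span → s += 22 → s = 77.0000
seg 6 [325.2°–360°] simple-harmonic, h=-10: θ=347.9° here. β=22.7, B=34.8. -10/2·(1 − cos(π·0.6523)) = -7.3021 → s = 69.6979

69.6979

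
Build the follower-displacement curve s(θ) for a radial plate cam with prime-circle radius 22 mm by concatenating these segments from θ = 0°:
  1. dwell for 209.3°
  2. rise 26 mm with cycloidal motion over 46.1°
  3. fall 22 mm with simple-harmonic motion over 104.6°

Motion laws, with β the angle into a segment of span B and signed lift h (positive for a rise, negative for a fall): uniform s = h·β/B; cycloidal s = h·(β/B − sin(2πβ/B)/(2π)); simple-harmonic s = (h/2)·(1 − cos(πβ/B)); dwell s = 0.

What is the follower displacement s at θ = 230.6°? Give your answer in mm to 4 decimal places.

seg 1 [0°–209.3°] dwell: s stays 0.0000
seg 2 [209.3°–255.4°] cycloidal, h=26: θ=230.6° here. β=21.3, B=46.1. 26·(0.4620 − sin(2π·0.4620)/(2π)) = 11.0354 → s = 11.0354

11.0354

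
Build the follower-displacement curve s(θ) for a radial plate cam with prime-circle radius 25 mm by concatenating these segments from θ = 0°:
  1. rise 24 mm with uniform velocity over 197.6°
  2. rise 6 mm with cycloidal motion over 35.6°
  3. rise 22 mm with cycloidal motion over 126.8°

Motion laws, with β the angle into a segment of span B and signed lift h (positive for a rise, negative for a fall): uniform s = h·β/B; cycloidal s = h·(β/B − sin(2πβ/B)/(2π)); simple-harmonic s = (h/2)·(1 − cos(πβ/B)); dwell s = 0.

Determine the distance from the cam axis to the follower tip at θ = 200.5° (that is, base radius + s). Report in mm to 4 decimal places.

seg 1 [0°–197.6°] uniform, h=24: full span → s += 24 → s = 24.0000
seg 2 [197.6°–233.2°] cycloidal, h=6: θ=200.5° here. β=2.9, B=35.6. 6·(0.0815 − sin(2π·0.0815)/(2π)) = 0.0211 → s = 24.0211
radial distance = base radius + s = 25 + 24.0211 = 49.0211

49.0211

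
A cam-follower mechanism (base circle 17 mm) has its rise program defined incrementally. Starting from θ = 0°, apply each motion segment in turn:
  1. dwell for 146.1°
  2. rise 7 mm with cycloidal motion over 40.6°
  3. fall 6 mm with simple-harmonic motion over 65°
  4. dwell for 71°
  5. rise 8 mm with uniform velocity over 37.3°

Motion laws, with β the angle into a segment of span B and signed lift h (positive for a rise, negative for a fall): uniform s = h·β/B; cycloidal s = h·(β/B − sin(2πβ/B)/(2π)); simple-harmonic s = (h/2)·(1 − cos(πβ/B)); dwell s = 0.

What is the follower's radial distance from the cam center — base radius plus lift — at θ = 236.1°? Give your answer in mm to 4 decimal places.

seg 1 [0°–146.1°] dwell: s stays 0.0000
seg 2 [146.1°–186.7°] cycloidal, h=7: full span → s += 7 → s = 7.0000
seg 3 [186.7°–251.7°] simple-harmonic, h=-6: θ=236.1° here. β=49.4, B=65. -6/2·(1 − cos(π·0.7600)) = -5.1869 → s = 1.8131
radial distance = base radius + s = 17 + 1.8131 = 18.8131

18.8131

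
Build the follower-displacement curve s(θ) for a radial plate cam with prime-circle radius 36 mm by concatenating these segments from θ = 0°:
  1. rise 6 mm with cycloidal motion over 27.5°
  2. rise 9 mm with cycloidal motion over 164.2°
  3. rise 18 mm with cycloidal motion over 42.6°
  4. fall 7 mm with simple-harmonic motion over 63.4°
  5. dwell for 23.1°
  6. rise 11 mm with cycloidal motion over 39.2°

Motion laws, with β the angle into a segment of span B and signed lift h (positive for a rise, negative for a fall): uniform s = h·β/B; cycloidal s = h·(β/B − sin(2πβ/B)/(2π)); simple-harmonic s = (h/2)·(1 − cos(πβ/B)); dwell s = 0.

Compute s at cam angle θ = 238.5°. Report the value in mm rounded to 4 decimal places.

seg 1 [0°–27.5°] cycloidal, h=6: full span → s += 6 → s = 6.0000
seg 2 [27.5°–191.7°] cycloidal, h=9: full span → s += 9 → s = 15.0000
seg 3 [191.7°–234.3°] cycloidal, h=18: full span → s += 18 → s = 33.0000
seg 4 [234.3°–297.7°] simple-harmonic, h=-7: θ=238.5° here. β=4.2, B=63.4. -7/2·(1 − cos(π·0.0662)) = -0.0755 → s = 32.9245

32.9245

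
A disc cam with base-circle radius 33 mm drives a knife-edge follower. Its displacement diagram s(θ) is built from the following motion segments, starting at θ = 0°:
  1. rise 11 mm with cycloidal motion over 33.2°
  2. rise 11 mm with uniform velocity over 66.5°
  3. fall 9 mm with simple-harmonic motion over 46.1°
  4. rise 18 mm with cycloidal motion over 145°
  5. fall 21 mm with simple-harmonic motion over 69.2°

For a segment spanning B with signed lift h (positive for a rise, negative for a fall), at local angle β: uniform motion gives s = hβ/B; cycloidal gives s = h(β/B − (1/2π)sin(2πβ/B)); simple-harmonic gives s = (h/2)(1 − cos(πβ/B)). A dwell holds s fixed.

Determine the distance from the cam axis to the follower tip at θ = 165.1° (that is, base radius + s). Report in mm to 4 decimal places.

seg 1 [0°–33.2°] cycloidal, h=11: full span → s += 11 → s = 11.0000
seg 2 [33.2°–99.7°] uniform, h=11: full span → s += 11 → s = 22.0000
seg 3 [99.7°–145.8°] simple-harmonic, h=-9: full span → s += -9 → s = 13.0000
seg 4 [145.8°–290.8°] cycloidal, h=18: θ=165.1° here. β=19.3, B=145. 18·(0.1331 − sin(2π·0.1331)/(2π)) = 0.2697 → s = 13.2697
radial distance = base radius + s = 33 + 13.2697 = 46.2697

46.2697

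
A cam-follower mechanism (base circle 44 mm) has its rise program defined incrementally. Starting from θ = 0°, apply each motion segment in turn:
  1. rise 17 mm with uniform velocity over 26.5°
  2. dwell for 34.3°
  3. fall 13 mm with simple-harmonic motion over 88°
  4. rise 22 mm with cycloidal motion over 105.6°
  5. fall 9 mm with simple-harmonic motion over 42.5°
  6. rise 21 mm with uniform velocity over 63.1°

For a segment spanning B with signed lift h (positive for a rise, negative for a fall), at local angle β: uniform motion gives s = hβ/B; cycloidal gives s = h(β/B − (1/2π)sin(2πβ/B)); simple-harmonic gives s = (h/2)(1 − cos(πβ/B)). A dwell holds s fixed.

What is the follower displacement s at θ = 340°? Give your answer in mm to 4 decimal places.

seg 1 [0°–26.5°] uniform, h=17: full span → s += 17 → s = 17.0000
seg 2 [26.5°–60.8°] dwell: s stays 17.0000
seg 3 [60.8°–148.8°] simple-harmonic, h=-13: full span → s += -13 → s = 4.0000
seg 4 [148.8°–254.4°] cycloidal, h=22: full span → s += 22 → s = 26.0000
seg 5 [254.4°–296.9°] simple-harmonic, h=-9: full span → s += -9 → s = 17.0000
seg 6 [296.9°–360°] uniform, h=21: θ=340° here. β=43.1, B=63.1. 21·43.1/63.1 = 14.3439 → s = 31.3439

31.3439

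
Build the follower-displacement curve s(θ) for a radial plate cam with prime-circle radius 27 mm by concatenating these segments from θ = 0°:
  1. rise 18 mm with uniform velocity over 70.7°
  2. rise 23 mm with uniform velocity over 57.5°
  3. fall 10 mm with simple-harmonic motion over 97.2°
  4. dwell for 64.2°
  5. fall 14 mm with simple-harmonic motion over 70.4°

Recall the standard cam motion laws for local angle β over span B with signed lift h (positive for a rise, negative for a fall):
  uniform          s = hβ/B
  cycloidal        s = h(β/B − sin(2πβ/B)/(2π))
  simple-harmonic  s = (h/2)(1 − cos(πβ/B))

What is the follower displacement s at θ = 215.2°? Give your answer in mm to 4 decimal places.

seg 1 [0°–70.7°] uniform, h=18: full span → s += 18 → s = 18.0000
seg 2 [70.7°–128.2°] uniform, h=23: full span → s += 23 → s = 41.0000
seg 3 [128.2°–225.4°] simple-harmonic, h=-10: θ=215.2° here. β=87, B=97.2. -10/2·(1 − cos(π·0.8951)) = -9.7307 → s = 31.2693

31.2693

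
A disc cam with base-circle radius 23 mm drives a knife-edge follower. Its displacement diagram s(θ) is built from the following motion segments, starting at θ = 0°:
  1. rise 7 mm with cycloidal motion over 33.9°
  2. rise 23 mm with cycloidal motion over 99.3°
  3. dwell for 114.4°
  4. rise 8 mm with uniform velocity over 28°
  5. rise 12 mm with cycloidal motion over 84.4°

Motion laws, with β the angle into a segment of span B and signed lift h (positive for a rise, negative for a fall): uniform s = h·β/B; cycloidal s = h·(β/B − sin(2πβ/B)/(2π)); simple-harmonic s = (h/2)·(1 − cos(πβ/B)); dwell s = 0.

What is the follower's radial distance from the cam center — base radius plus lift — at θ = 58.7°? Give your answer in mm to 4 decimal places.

seg 1 [0°–33.9°] cycloidal, h=7: full span → s += 7 → s = 7.0000
seg 2 [33.9°–133.2°] cycloidal, h=23: θ=58.7° here. β=24.8, B=99.3. 23·(0.2497 − sin(2π·0.2497)/(2π)) = 2.0837 → s = 9.0837
radial distance = base radius + s = 23 + 9.0837 = 32.0837

32.0837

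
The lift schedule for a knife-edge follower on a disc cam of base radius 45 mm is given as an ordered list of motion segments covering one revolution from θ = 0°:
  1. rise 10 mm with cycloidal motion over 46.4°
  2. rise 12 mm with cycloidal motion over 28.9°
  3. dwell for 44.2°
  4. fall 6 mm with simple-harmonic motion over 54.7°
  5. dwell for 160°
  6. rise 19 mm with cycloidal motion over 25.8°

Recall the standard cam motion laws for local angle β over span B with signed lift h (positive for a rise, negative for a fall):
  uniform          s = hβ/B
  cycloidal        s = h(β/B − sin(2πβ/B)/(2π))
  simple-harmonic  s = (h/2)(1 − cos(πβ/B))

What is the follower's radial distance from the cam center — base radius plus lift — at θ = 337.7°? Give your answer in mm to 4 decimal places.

seg 1 [0°–46.4°] cycloidal, h=10: full span → s += 10 → s = 10.0000
seg 2 [46.4°–75.3°] cycloidal, h=12: full span → s += 12 → s = 22.0000
seg 3 [75.3°–119.5°] dwell: s stays 22.0000
seg 4 [119.5°–174.2°] simple-harmonic, h=-6: full span → s += -6 → s = 16.0000
seg 5 [174.2°–334.2°] dwell: s stays 16.0000
seg 6 [334.2°–360°] cycloidal, h=19: θ=337.7° here. β=3.5, B=25.8. 19·(0.1357 − sin(2π·0.1357)/(2π)) = 0.3010 → s = 16.3010
radial distance = base radius + s = 45 + 16.3010 = 61.3010

61.3010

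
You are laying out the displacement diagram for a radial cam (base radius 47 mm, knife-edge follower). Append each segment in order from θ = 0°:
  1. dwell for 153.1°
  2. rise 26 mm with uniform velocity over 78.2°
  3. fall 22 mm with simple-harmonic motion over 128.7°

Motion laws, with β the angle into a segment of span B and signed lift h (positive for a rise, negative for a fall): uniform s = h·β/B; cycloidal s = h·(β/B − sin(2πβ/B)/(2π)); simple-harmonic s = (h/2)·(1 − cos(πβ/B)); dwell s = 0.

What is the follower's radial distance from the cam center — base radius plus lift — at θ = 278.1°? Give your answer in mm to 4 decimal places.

seg 1 [0°–153.1°] dwell: s stays 0.0000
seg 2 [153.1°–231.3°] uniform, h=26: full span → s += 26 → s = 26.0000
seg 3 [231.3°–360°] simple-harmonic, h=-22: θ=278.1° here. β=46.8, B=128.7. -22/2·(1 − cos(π·0.3636)) = -6.4304 → s = 19.5696
radial distance = base radius + s = 47 + 19.5696 = 66.5696

66.5696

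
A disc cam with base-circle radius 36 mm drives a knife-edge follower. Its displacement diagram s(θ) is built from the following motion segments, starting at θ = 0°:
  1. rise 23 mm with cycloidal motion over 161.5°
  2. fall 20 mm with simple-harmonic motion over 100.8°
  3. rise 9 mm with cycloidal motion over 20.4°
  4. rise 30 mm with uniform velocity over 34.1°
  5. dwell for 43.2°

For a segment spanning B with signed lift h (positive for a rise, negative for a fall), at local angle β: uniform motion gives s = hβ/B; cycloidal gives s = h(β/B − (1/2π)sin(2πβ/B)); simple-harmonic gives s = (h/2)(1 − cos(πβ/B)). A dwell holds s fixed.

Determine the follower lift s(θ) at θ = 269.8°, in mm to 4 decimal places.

seg 1 [0°–161.5°] cycloidal, h=23: full span → s += 23 → s = 23.0000
seg 2 [161.5°–262.3°] simple-harmonic, h=-20: full span → s += -20 → s = 3.0000
seg 3 [262.3°–282.7°] cycloidal, h=9: θ=269.8° here. β=7.5, B=20.4. 9·(0.3676 − sin(2π·0.3676)/(2π)) = 2.2503 → s = 5.2503

5.2503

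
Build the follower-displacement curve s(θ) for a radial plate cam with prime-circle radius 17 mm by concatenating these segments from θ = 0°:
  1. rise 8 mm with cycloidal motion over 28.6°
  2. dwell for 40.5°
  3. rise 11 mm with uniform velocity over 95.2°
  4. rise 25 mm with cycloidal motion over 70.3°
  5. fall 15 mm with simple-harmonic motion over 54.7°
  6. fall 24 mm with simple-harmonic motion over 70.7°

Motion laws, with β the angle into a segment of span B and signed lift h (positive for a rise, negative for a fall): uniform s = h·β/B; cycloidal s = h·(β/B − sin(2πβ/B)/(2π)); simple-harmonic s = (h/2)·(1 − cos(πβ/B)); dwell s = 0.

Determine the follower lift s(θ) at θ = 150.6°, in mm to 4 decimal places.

seg 1 [0°–28.6°] cycloidal, h=8: full span → s += 8 → s = 8.0000
seg 2 [28.6°–69.1°] dwell: s stays 8.0000
seg 3 [69.1°–164.3°] uniform, h=11: θ=150.6° here. β=81.5, B=95.2. 11·81.5/95.2 = 9.4170 → s = 17.4170

17.4170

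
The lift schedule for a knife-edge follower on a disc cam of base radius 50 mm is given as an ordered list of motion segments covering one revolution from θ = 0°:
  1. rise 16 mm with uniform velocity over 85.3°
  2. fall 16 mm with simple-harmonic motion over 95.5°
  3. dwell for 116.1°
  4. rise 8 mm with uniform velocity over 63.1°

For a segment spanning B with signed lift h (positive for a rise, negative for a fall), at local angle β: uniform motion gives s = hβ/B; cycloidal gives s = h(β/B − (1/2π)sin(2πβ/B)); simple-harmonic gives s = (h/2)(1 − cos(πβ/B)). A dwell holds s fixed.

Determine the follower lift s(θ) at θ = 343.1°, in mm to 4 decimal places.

seg 1 [0°–85.3°] uniform, h=16: full span → s += 16 → s = 16.0000
seg 2 [85.3°–180.8°] simple-harmonic, h=-16: full span → s += -16 → s = 0.0000
seg 3 [180.8°–296.9°] dwell: s stays 0.0000
seg 4 [296.9°–360°] uniform, h=8: θ=343.1° here. β=46.2, B=63.1. 8·46.2/63.1 = 5.8574 → s = 5.8574

5.8574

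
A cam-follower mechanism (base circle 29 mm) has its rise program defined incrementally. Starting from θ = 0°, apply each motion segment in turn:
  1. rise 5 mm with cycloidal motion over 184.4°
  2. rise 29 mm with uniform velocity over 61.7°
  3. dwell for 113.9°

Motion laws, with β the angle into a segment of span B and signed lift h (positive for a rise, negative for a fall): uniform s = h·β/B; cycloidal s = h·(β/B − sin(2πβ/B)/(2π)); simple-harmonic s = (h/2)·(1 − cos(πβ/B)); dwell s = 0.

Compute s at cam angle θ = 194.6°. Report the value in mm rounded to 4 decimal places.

seg 1 [0°–184.4°] cycloidal, h=5: full span → s += 5 → s = 5.0000
seg 2 [184.4°–246.1°] uniform, h=29: θ=194.6° here. β=10.2, B=61.7. 29·10.2/61.7 = 4.7942 → s = 9.7942

9.7942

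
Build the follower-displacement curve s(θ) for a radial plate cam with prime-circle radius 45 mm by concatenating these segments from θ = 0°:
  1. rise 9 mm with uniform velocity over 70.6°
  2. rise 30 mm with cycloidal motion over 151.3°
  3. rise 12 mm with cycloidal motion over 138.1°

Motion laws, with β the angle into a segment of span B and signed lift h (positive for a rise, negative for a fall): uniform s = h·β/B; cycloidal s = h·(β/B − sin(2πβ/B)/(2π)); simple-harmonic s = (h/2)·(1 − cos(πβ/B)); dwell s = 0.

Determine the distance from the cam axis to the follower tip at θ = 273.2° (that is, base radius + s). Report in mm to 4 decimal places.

seg 1 [0°–70.6°] uniform, h=9: full span → s += 9 → s = 9.0000
seg 2 [70.6°–221.9°] cycloidal, h=30: full span → s += 30 → s = 39.0000
seg 3 [221.9°–360°] cycloidal, h=12: θ=273.2° here. β=51.3, B=138.1. 12·(0.3715 − sin(2π·0.3715)/(2π)) = 3.0775 → s = 42.0775
radial distance = base radius + s = 45 + 42.0775 = 87.0775

87.0775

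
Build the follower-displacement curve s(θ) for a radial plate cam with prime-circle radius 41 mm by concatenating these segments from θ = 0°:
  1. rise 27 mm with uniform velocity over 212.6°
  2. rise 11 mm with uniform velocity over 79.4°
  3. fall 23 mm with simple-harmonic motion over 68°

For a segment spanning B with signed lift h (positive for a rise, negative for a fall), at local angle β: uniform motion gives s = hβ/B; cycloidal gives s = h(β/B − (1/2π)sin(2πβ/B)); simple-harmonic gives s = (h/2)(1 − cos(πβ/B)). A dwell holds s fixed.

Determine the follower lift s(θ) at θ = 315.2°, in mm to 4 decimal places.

seg 1 [0°–212.6°] uniform, h=27: full span → s += 27 → s = 27.0000
seg 2 [212.6°–292°] uniform, h=11: full span → s += 11 → s = 38.0000
seg 3 [292°–360°] simple-harmonic, h=-23: θ=315.2° here. β=23.2, B=68. -23/2·(1 − cos(π·0.3412)) = -5.9971 → s = 32.0029

32.0029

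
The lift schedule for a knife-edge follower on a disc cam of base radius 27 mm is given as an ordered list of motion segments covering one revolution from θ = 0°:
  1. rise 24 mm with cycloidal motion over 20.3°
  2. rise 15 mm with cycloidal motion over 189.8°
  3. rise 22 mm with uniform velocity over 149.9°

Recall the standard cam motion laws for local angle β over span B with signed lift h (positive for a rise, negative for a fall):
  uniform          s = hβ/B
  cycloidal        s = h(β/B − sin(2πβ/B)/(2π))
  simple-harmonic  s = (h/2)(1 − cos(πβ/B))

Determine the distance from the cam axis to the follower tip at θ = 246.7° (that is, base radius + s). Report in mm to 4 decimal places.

seg 1 [0°–20.3°] cycloidal, h=24: full span → s += 24 → s = 24.0000
seg 2 [20.3°–210.1°] cycloidal, h=15: full span → s += 15 → s = 39.0000
seg 3 [210.1°–360°] uniform, h=22: θ=246.7° here. β=36.6, B=149.9. 22·36.6/149.9 = 5.3716 → s = 44.3716
radial distance = base radius + s = 27 + 44.3716 = 71.3716

71.3716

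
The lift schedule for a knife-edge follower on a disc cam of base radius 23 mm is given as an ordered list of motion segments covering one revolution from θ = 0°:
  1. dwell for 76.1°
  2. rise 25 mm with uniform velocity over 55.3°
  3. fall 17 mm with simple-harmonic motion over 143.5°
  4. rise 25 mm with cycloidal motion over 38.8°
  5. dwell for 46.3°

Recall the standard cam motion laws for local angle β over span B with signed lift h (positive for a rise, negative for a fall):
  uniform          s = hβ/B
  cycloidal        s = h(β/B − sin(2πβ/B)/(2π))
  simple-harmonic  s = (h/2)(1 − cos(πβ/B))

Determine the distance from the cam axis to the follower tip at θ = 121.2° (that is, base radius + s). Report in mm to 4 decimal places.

seg 1 [0°–76.1°] dwell: s stays 0.0000
seg 2 [76.1°–131.4°] uniform, h=25: θ=121.2° here. β=45.1, B=55.3. 25·45.1/55.3 = 20.3888 → s = 20.3888
radial distance = base radius + s = 23 + 20.3888 = 43.3888

43.3888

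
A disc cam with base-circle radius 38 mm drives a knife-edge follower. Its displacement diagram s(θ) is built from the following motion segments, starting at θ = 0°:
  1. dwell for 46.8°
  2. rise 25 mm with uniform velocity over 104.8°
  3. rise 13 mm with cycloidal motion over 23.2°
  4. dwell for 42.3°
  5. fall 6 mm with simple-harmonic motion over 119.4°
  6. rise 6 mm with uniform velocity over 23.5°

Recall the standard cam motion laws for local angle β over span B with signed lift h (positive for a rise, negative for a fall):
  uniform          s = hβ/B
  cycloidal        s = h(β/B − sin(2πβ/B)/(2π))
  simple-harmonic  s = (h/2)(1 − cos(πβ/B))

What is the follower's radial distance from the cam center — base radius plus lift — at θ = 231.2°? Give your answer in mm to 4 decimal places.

seg 1 [0°–46.8°] dwell: s stays 0.0000
seg 2 [46.8°–151.6°] uniform, h=25: full span → s += 25 → s = 25.0000
seg 3 [151.6°–174.8°] cycloidal, h=13: full span → s += 13 → s = 38.0000
seg 4 [174.8°–217.1°] dwell: s stays 38.0000
seg 5 [217.1°–336.5°] simple-harmonic, h=-6: θ=231.2° here. β=14.1, B=119.4. -6/2·(1 − cos(π·0.1181)) = -0.2041 → s = 37.7959
radial distance = base radius + s = 38 + 37.7959 = 75.7959

75.7959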